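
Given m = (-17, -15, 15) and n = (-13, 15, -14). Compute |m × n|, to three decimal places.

i: (-15)·(-14) - 15·15 = 210 - 225 = -15
j: 15·(-13) - (-17)·(-14) = -195 - 238 = -433
k: (-17)·15 - (-15)·(-13) = -255 - 195 = -450
m × n = (-15, -433, -450)
|m × n| = √((-15)² + (-433)² + (-450)²) = √390214 ≈ 624.6711

624.671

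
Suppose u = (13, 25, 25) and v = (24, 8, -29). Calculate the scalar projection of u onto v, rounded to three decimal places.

u · v = 13·24 + 25·8 + 25·(-29) = 312 + 200 - 725 = -213
|v| = √(576 + 64 + 841) = √1481 ≈ 38.4838
comp_v u = -213 / √1481 ≈ -5.535

-5.535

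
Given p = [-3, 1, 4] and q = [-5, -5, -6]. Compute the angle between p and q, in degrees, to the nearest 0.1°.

p · q = (-3)·(-5) + 1·(-5) + 4·(-6) = 15 - 5 - 24 = -14
|p|² = 9 + 1 + 16 = 26,  |p| = √26 ≈ 5.099020
|q|² = 25 + 25 + 36 = 86,  |q| = √86 ≈ 9.273618
cos θ = -14 / (5.099020 · 9.273618) ≈ -0.29607
θ = arccos(-0.29607) ≈ 107.2°

107.2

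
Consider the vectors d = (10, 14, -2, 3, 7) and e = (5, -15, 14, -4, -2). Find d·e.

d · e = 10·5 + 14·(-15) + (-2)·14 + 3·(-4) + 7·(-2) = 50 - 210 - 28 - 12 - 14 = -214

-214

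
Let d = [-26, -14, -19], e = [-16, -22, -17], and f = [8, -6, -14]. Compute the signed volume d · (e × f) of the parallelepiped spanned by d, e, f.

e × f:
i: (-22)·(-14) - (-17)·(-6) = 308 - 102 = 206
j: (-17)·8 - (-16)·(-14) = -136 - 224 = -360
k: (-16)·(-6) - (-22)·8 = 96 - (-176) = 272
e × f = (206, -360, 272)
d · (e × f) = (-26)·206 + (-14)·(-360) + (-19)·272 = -5356 + 5040 - 5168 = -5484

-5484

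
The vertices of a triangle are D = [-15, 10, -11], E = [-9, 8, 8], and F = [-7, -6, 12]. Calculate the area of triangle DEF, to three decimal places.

135.241

DE = (6, -2, 19),  DF = (8, -16, 23)
i: (-2)·23 - 19·(-16) = -46 - (-304) = 258
j: 19·8 - 6·23 = 152 - 138 = 14
k: 6·(-16) - (-2)·8 = -96 - (-16) = -80
DE × DF = (258, 14, -80)
|DE × DF| = √73160 ≈ 270.4811
area = ½ · 270.4811 ≈ 135.241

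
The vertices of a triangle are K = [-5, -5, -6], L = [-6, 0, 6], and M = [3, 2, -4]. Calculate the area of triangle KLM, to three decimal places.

65.744

KL = (-1, 5, 12),  KM = (8, 7, 2)
i: 5·2 - 12·7 = 10 - 84 = -74
j: 12·8 - (-1)·2 = 96 - (-2) = 98
k: (-1)·7 - 5·8 = -7 - 40 = -47
KL × KM = (-74, 98, -47)
|KL × KM| = √17289 ≈ 131.4876
area = ½ · 131.4876 ≈ 65.744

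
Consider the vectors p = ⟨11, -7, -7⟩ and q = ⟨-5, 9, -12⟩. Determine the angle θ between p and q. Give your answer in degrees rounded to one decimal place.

p · q = 11·(-5) + (-7)·9 + (-7)·(-12) = -55 - 63 + 84 = -34
|p|² = 121 + 49 + 49 = 219,  |p| = √219 ≈ 14.798649
|q|² = 25 + 81 + 144 = 250,  |q| = √250 ≈ 15.811388
cos θ = -34 / (14.798649 · 15.811388) ≈ -0.14531
θ = arccos(-0.14531) ≈ 98.4°

98.4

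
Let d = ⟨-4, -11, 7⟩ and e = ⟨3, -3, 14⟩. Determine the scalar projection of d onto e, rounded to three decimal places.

d · e = (-4)·3 + (-11)·(-3) + 7·14 = -12 + 33 + 98 = 119
|e| = √(9 + 9 + 196) = √214 ≈ 14.6287
comp_e d = 119 / √214 ≈ 8.135

8.135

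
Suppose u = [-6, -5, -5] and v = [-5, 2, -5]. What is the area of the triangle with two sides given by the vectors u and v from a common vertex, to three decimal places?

i: (-5)·(-5) - (-5)·2 = 25 - (-10) = 35
j: (-5)·(-5) - (-6)·(-5) = 25 - 30 = -5
k: (-6)·2 - (-5)·(-5) = -12 - 25 = -37
u × v = (35, -5, -37)
|u × v| = √(35² + (-5)² + (-37)²) = √2619 ≈ 51.1762
area = ½ · 51.1762 ≈ 25.588

25.588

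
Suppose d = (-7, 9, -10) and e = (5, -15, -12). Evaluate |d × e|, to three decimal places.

i: 9·(-12) - (-10)·(-15) = -108 - 150 = -258
j: (-10)·5 - (-7)·(-12) = -50 - 84 = -134
k: (-7)·(-15) - 9·5 = 105 - 45 = 60
d × e = (-258, -134, 60)
|d × e| = √((-258)² + (-134)² + 60²) = √88120 ≈ 296.8501

296.850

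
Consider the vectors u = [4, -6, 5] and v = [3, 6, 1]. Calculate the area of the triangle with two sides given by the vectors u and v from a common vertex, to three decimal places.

28.200

i: (-6)·1 - 5·6 = -6 - 30 = -36
j: 5·3 - 4·1 = 15 - 4 = 11
k: 4·6 - (-6)·3 = 24 - (-18) = 42
u × v = (-36, 11, 42)
|u × v| = √((-36)² + 11² + 42²) = √3181 ≈ 56.4004
area = ½ · 56.4004 ≈ 28.200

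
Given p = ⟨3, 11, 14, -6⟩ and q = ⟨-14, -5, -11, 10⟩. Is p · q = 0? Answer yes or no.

no

p · q = 3·(-14) + 11·(-5) + 14·(-11) + (-6)·10 = -42 - 55 - 154 - 60 = -311
Nonzero, so the vectors are not orthogonal.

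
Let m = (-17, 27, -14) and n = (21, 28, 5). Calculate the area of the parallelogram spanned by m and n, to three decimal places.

1187.122

i: 27·5 - (-14)·28 = 135 - (-392) = 527
j: (-14)·21 - (-17)·5 = -294 - (-85) = -209
k: (-17)·28 - 27·21 = -476 - 567 = -1043
m × n = (527, -209, -1043)
|m × n| = √(527² + (-209)² + (-1043)²) = √1409259 ≈ 1187.1222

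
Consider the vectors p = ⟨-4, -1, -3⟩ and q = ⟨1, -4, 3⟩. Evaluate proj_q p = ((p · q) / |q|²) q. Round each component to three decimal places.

(-0.346, 1.385, -1.038)

p · q = (-4)·1 + (-1)·(-4) + (-3)·3 = -4 + 4 - 9 = -9
|q|² = 1 + 16 + 9 = 26
proj_q p = (-9/26) · (1, -4, 3) ≈ (-0.346, 1.385, -1.038)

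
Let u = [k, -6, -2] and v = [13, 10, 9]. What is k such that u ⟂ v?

6

u · v = k·13 + (-6)·10 + (-2)·9 = -78 + 13k
Set equal to 0: 13k = 78, so k = 6.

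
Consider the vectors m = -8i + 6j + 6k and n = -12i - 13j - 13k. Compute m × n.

(0, -176, 176)

i: 6·(-13) - 6·(-13) = -78 - (-78) = 0
j: 6·(-12) - (-8)·(-13) = -72 - 104 = -176
k: (-8)·(-13) - 6·(-12) = 104 - (-72) = 176
m × n = (0, -176, 176)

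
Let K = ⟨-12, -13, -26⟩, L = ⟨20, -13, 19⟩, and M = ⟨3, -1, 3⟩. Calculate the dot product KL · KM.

KL = L − K = (32, 0, 45)
KM = M − K = (15, 12, 29)
KL · KM = 32·15 + 0·12 + 45·29 = 480 + 0 + 1305 = 1785

1785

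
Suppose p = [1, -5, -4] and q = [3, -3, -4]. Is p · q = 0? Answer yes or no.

no

p · q = 1·3 + (-5)·(-3) + (-4)·(-4) = 3 + 15 + 16 = 34
Nonzero, so the vectors are not orthogonal.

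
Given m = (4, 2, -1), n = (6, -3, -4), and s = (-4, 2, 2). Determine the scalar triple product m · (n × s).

n × s:
i: (-3)·2 - (-4)·2 = -6 - (-8) = 2
j: (-4)·(-4) - 6·2 = 16 - 12 = 4
k: 6·2 - (-3)·(-4) = 12 - 12 = 0
n × s = (2, 4, 0)
m · (n × s) = 4·2 + 2·4 + (-1)·0 = 8 + 8 + 0 = 16

16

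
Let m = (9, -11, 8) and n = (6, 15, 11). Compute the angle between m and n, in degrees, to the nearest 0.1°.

m · n = 9·6 + (-11)·15 + 8·11 = 54 - 165 + 88 = -23
|m|² = 81 + 121 + 64 = 266,  |m| = √266 ≈ 16.309506
|n|² = 36 + 225 + 121 = 382,  |n| = √382 ≈ 19.544820
cos θ = -23 / (16.309506 · 19.544820) ≈ -0.07215
θ = arccos(-0.07215) ≈ 94.1°

94.1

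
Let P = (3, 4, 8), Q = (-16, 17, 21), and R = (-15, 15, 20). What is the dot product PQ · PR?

641

PQ = Q − P = (-19, 13, 13)
PR = R − P = (-18, 11, 12)
PQ · PR = (-19)·(-18) + 13·11 + 13·12 = 342 + 143 + 156 = 641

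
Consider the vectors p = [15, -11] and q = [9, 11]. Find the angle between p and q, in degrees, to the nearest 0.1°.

87.0

p · q = 15·9 + (-11)·11 = 135 - 121 = 14
|p|² = 225 + 121 = 346,  |p| = √346 ≈ 18.601075
|q|² = 81 + 121 = 202,  |q| = √202 ≈ 14.212670
cos θ = 14 / (18.601075 · 14.212670) ≈ 0.05296
θ = arccos(0.05296) ≈ 87.0°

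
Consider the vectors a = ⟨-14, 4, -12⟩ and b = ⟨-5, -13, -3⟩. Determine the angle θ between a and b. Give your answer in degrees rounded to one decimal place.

a · b = (-14)·(-5) + 4·(-13) + (-12)·(-3) = 70 - 52 + 36 = 54
|a|² = 196 + 16 + 144 = 356,  |a| = √356 ≈ 18.867962
|b|² = 25 + 169 + 9 = 203,  |b| = √203 ≈ 14.247807
cos θ = 54 / (18.867962 · 14.247807) ≈ 0.20087
θ = arccos(0.20087) ≈ 78.4°

78.4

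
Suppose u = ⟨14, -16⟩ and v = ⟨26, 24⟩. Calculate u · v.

-20

u · v = 14·26 + (-16)·24 = 364 - 384 = -20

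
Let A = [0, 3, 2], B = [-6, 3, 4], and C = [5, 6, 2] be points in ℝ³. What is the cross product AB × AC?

(-6, 10, -18)

AB = (-6, 0, 2)
AC = (5, 3, 0)
i: 0·0 - 2·3 = 0 - 6 = -6
j: 2·5 - (-6)·0 = 10 - 0 = 10
k: (-6)·3 - 0·5 = -18 - 0 = -18
AB × AC = (-6, 10, -18)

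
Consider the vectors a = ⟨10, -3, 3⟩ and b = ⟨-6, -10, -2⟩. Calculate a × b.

i: (-3)·(-2) - 3·(-10) = 6 - (-30) = 36
j: 3·(-6) - 10·(-2) = -18 - (-20) = 2
k: 10·(-10) - (-3)·(-6) = -100 - 18 = -118
a × b = (36, 2, -118)

(36, 2, -118)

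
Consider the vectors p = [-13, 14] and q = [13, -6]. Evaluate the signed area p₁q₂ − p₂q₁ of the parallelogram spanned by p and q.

(-13)·(-6) - 14·13 = 78 - 182 = -104

-104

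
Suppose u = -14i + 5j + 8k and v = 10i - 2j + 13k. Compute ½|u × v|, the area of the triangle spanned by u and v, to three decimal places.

137.558

i: 5·13 - 8·(-2) = 65 - (-16) = 81
j: 8·10 - (-14)·13 = 80 - (-182) = 262
k: (-14)·(-2) - 5·10 = 28 - 50 = -22
u × v = (81, 262, -22)
|u × v| = √(81² + 262² + (-22)²) = √75689 ≈ 275.1163
area = ½ · 275.1163 ≈ 137.558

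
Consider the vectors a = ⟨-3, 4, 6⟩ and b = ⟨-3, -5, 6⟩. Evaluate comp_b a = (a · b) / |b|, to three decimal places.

2.988

a · b = (-3)·(-3) + 4·(-5) + 6·6 = 9 - 20 + 36 = 25
|b| = √(9 + 25 + 36) = √70 ≈ 8.3666
comp_b a = 25 / √70 ≈ 2.988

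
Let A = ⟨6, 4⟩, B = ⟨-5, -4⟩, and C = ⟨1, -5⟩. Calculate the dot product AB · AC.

127

AB = B − A = (-11, -8)
AC = C − A = (-5, -9)
AB · AC = (-11)·(-5) + (-8)·(-9) = 55 + 72 = 127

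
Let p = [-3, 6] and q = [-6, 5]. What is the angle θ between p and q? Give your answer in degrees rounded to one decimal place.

p · q = (-3)·(-6) + 6·5 = 18 + 30 = 48
|p|² = 9 + 36 = 45,  |p| = √45 ≈ 6.708204
|q|² = 36 + 25 = 61,  |q| = √61 ≈ 7.810250
cos θ = 48 / (6.708204 · 7.810250) ≈ 0.91616
θ = arccos(0.91616) ≈ 23.6°

23.6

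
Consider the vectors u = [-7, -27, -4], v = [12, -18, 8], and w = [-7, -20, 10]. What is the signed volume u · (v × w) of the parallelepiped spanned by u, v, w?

6356

v × w:
i: (-18)·10 - 8·(-20) = -180 - (-160) = -20
j: 8·(-7) - 12·10 = -56 - 120 = -176
k: 12·(-20) - (-18)·(-7) = -240 - 126 = -366
v × w = (-20, -176, -366)
u · (v × w) = (-7)·(-20) + (-27)·(-176) + (-4)·(-366) = 140 + 4752 + 1464 = 6356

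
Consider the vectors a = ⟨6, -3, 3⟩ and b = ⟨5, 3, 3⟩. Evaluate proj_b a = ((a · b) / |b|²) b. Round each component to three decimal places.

a · b = 6·5 + (-3)·3 + 3·3 = 30 - 9 + 9 = 30
|b|² = 25 + 9 + 9 = 43
proj_b a = (30/43) · (5, 3, 3) ≈ (3.488, 2.093, 2.093)

(3.488, 2.093, 2.093)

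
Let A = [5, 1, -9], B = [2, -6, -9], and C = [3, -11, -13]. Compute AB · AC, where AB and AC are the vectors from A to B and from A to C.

AB = B − A = (-3, -7, 0)
AC = C − A = (-2, -12, -4)
AB · AC = (-3)·(-2) + (-7)·(-12) + 0·(-4) = 6 + 84 + 0 = 90

90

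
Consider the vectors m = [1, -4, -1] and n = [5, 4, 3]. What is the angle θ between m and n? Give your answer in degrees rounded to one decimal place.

117.8

m · n = 1·5 + (-4)·4 + (-1)·3 = 5 - 16 - 3 = -14
|m|² = 1 + 16 + 1 = 18,  |m| = √18 ≈ 4.242641
|n|² = 25 + 16 + 9 = 50,  |n| = √50 ≈ 7.071068
cos θ = -14 / (4.242641 · 7.071068) ≈ -0.46667
θ = arccos(-0.46667) ≈ 117.8°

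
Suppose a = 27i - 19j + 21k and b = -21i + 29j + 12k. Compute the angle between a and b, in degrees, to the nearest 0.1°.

125.9

a · b = 27·(-21) + (-19)·29 + 21·12 = -567 - 551 + 252 = -866
|a|² = 729 + 361 + 441 = 1531,  |a| = √1531 ≈ 39.127995
|b|² = 441 + 841 + 144 = 1426,  |b| = √1426 ≈ 37.762415
cos θ = -866 / (39.127995 · 37.762415) ≈ -0.58610
θ = arccos(-0.58610) ≈ 125.9°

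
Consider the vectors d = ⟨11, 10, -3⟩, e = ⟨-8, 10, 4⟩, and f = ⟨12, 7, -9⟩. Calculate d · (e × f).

e × f:
i: 10·(-9) - 4·7 = -90 - 28 = -118
j: 4·12 - (-8)·(-9) = 48 - 72 = -24
k: (-8)·7 - 10·12 = -56 - 120 = -176
e × f = (-118, -24, -176)
d · (e × f) = 11·(-118) + 10·(-24) + (-3)·(-176) = -1298 - 240 + 528 = -1010

-1010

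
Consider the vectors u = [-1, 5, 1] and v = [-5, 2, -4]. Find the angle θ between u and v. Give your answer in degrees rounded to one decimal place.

u · v = (-1)·(-5) + 5·2 + 1·(-4) = 5 + 10 - 4 = 11
|u|² = 1 + 25 + 1 = 27,  |u| = √27 ≈ 5.196152
|v|² = 25 + 4 + 16 = 45,  |v| = √45 ≈ 6.708204
cos θ = 11 / (5.196152 · 6.708204) ≈ 0.31558
θ = arccos(0.31558) ≈ 71.6°

71.6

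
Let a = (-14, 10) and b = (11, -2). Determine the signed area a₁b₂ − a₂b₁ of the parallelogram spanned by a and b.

-82

(-14)·(-2) - 10·11 = 28 - 110 = -82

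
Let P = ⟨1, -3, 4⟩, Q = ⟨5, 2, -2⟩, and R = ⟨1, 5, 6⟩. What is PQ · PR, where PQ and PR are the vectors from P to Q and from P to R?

28

PQ = Q − P = (4, 5, -6)
PR = R − P = (0, 8, 2)
PQ · PR = 4·0 + 5·8 + (-6)·2 = 0 + 40 - 12 = 28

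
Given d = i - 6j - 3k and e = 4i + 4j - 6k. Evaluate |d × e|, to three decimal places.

55.893

i: (-6)·(-6) - (-3)·4 = 36 - (-12) = 48
j: (-3)·4 - 1·(-6) = -12 - (-6) = -6
k: 1·4 - (-6)·4 = 4 - (-24) = 28
d × e = (48, -6, 28)
|d × e| = √(48² + (-6)² + 28²) = √3124 ≈ 55.8928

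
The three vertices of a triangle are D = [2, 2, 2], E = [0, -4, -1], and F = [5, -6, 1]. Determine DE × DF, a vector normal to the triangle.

DE = (-2, -6, -3)
DF = (3, -8, -1)
i: (-6)·(-1) - (-3)·(-8) = 6 - 24 = -18
j: (-3)·3 - (-2)·(-1) = -9 - 2 = -11
k: (-2)·(-8) - (-6)·3 = 16 - (-18) = 34
DE × DF = (-18, -11, 34)

(-18, -11, 34)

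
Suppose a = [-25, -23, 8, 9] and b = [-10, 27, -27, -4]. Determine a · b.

-623

a · b = (-25)·(-10) + (-23)·27 + 8·(-27) + 9·(-4) = 250 - 621 - 216 - 36 = -623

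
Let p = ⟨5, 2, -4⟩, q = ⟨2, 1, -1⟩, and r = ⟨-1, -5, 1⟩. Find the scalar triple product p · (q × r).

14

q × r:
i: 1·1 - (-1)·(-5) = 1 - 5 = -4
j: (-1)·(-1) - 2·1 = 1 - 2 = -1
k: 2·(-5) - 1·(-1) = -10 - (-1) = -9
q × r = (-4, -1, -9)
p · (q × r) = 5·(-4) + 2·(-1) + (-4)·(-9) = -20 - 2 + 36 = 14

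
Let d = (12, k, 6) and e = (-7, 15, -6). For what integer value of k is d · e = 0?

8

d · e = 12·(-7) + k·15 + 6·(-6) = -120 + 15k
Set equal to 0: 15k = 120, so k = 8.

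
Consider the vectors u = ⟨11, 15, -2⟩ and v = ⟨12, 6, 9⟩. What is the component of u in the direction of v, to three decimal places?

12.627

u · v = 11·12 + 15·6 + (-2)·9 = 132 + 90 - 18 = 204
|v| = √(144 + 36 + 81) = √261 ≈ 16.1555
comp_v u = 204 / √261 ≈ 12.627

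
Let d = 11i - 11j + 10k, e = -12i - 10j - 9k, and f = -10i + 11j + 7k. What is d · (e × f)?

-3915

e × f:
i: (-10)·7 - (-9)·11 = -70 - (-99) = 29
j: (-9)·(-10) - (-12)·7 = 90 - (-84) = 174
k: (-12)·11 - (-10)·(-10) = -132 - 100 = -232
e × f = (29, 174, -232)
d · (e × f) = 11·29 + (-11)·174 + 10·(-232) = 319 - 1914 - 2320 = -3915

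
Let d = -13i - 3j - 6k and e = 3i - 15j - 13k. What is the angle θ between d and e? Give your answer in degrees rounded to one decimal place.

d · e = (-13)·3 + (-3)·(-15) + (-6)·(-13) = -39 + 45 + 78 = 84
|d|² = 169 + 9 + 36 = 214,  |d| = √214 ≈ 14.628739
|e|² = 9 + 225 + 169 = 403,  |e| = √403 ≈ 20.074860
cos θ = 84 / (14.628739 · 20.074860) ≈ 0.28604
θ = arccos(0.28604) ≈ 73.4°

73.4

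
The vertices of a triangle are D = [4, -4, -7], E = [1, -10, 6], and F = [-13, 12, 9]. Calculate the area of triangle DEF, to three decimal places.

DE = (-3, -6, 13),  DF = (-17, 16, 16)
i: (-6)·16 - 13·16 = -96 - 208 = -304
j: 13·(-17) - (-3)·16 = -221 - (-48) = -173
k: (-3)·16 - (-6)·(-17) = -48 - 102 = -150
DE × DF = (-304, -173, -150)
|DE × DF| = √144845 ≈ 380.5851
area = ½ · 380.5851 ≈ 190.293

190.293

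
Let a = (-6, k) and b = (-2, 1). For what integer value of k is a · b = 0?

a · b = (-6)·(-2) + k·1 = 12 + 1k
Set equal to 0: 1k = -12, so k = -12.

-12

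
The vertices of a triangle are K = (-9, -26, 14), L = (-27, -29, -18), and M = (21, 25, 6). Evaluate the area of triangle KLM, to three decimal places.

KL = (-18, -3, -32),  KM = (30, 51, -8)
i: (-3)·(-8) - (-32)·51 = 24 - (-1632) = 1656
j: (-32)·30 - (-18)·(-8) = -960 - 144 = -1104
k: (-18)·51 - (-3)·30 = -918 - (-90) = -828
KL × KM = (1656, -1104, -828)
|KL × KM| = √4646736 ≈ 2155.6289
area = ½ · 2155.6289 ≈ 1077.814

1077.814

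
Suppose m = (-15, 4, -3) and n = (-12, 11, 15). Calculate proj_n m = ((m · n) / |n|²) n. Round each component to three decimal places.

(-4.384, 4.018, 5.480)

m · n = (-15)·(-12) + 4·11 + (-3)·15 = 180 + 44 - 45 = 179
|n|² = 144 + 121 + 225 = 490
proj_n m = (179/490) · (-12, 11, 15) ≈ (-4.384, 4.018, 5.480)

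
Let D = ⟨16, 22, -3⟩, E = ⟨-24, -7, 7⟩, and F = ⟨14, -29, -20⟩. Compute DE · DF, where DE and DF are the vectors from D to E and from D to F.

DE = E − D = (-40, -29, 10)
DF = F − D = (-2, -51, -17)
DE · DF = (-40)·(-2) + (-29)·(-51) + 10·(-17) = 80 + 1479 - 170 = 1389

1389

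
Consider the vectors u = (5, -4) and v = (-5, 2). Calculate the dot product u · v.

-33

u · v = 5·(-5) + (-4)·2 = -25 - 8 = -33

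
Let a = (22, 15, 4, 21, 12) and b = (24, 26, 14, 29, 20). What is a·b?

a · b = 22·24 + 15·26 + 4·14 + 21·29 + 12·20 = 528 + 390 + 56 + 609 + 240 = 1823

1823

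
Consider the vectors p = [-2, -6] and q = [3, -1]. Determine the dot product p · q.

0

p · q = (-2)·3 + (-6)·(-1) = -6 + 6 = 0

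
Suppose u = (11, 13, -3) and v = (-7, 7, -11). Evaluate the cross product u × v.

i: 13·(-11) - (-3)·7 = -143 - (-21) = -122
j: (-3)·(-7) - 11·(-11) = 21 - (-121) = 142
k: 11·7 - 13·(-7) = 77 - (-91) = 168
u × v = (-122, 142, 168)

(-122, 142, 168)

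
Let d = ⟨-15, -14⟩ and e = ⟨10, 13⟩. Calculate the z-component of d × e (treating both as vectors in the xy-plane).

-55

(-15)·13 - (-14)·10 = -195 - (-140) = -55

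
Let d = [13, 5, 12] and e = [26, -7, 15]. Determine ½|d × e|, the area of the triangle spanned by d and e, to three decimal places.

148.165

i: 5·15 - 12·(-7) = 75 - (-84) = 159
j: 12·26 - 13·15 = 312 - 195 = 117
k: 13·(-7) - 5·26 = -91 - 130 = -221
d × e = (159, 117, -221)
|d × e| = √(159² + 117² + (-221)²) = √87811 ≈ 296.3292
area = ½ · 296.3292 ≈ 148.165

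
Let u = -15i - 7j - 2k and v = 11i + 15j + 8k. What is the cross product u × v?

i: (-7)·8 - (-2)·15 = -56 - (-30) = -26
j: (-2)·11 - (-15)·8 = -22 - (-120) = 98
k: (-15)·15 - (-7)·11 = -225 - (-77) = -148
u × v = (-26, 98, -148)

(-26, 98, -148)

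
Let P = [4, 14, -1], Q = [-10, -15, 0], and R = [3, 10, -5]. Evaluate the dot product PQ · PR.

126

PQ = Q − P = (-14, -29, 1)
PR = R − P = (-1, -4, -4)
PQ · PR = (-14)·(-1) + (-29)·(-4) + 1·(-4) = 14 + 116 - 4 = 126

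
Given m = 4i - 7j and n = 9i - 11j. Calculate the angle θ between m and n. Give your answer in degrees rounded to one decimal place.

m · n = 4·9 + (-7)·(-11) = 36 + 77 = 113
|m|² = 16 + 49 = 65,  |m| = √65 ≈ 8.062258
|n|² = 81 + 121 = 202,  |n| = √202 ≈ 14.212670
cos θ = 113 / (8.062258 · 14.212670) ≈ 0.98616
θ = arccos(0.98616) ≈ 9.5°

9.5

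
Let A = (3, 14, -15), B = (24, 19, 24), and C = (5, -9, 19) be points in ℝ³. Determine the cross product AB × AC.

AB = (21, 5, 39)
AC = (2, -23, 34)
i: 5·34 - 39·(-23) = 170 - (-897) = 1067
j: 39·2 - 21·34 = 78 - 714 = -636
k: 21·(-23) - 5·2 = -483 - 10 = -493
AB × AC = (1067, -636, -493)

(1067, -636, -493)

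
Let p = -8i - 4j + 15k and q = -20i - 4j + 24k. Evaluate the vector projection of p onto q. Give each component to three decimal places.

(-10.806, -2.161, 12.968)

p · q = (-8)·(-20) + (-4)·(-4) + 15·24 = 160 + 16 + 360 = 536
|q|² = 400 + 16 + 576 = 992
proj_q p = (536/992) · (-20, -4, 24) ≈ (-10.806, -2.161, 12.968)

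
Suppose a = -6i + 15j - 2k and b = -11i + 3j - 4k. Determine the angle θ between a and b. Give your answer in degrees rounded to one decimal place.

52.8

a · b = (-6)·(-11) + 15·3 + (-2)·(-4) = 66 + 45 + 8 = 119
|a|² = 36 + 225 + 4 = 265,  |a| = √265 ≈ 16.278821
|b|² = 121 + 9 + 16 = 146,  |b| = √146 ≈ 12.083046
cos θ = 119 / (16.278821 · 12.083046) ≈ 0.60499
θ = arccos(0.60499) ≈ 52.8°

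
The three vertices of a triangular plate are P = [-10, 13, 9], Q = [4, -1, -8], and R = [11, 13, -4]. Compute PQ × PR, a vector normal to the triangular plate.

(182, -175, 294)

PQ = (14, -14, -17)
PR = (21, 0, -13)
i: (-14)·(-13) - (-17)·0 = 182 - 0 = 182
j: (-17)·21 - 14·(-13) = -357 - (-182) = -175
k: 14·0 - (-14)·21 = 0 - (-294) = 294
PQ × PR = (182, -175, 294)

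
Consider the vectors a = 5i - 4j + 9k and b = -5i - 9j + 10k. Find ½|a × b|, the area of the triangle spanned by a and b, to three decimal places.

i: (-4)·10 - 9·(-9) = -40 - (-81) = 41
j: 9·(-5) - 5·10 = -45 - 50 = -95
k: 5·(-9) - (-4)·(-5) = -45 - 20 = -65
a × b = (41, -95, -65)
|a × b| = √(41² + (-95)² + (-65)²) = √14931 ≈ 122.1925
area = ½ · 122.1925 ≈ 61.096

61.096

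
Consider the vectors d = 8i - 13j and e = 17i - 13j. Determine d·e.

305

d · e = 8·17 + (-13)·(-13) = 136 + 169 = 305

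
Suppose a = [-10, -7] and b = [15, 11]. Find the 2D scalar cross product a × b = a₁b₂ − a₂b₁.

-5

(-10)·11 - (-7)·15 = -110 - (-105) = -5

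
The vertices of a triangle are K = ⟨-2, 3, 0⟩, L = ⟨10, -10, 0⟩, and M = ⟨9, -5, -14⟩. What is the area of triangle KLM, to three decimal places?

KL = (12, -13, 0),  KM = (11, -8, -14)
i: (-13)·(-14) - 0·(-8) = 182 - 0 = 182
j: 0·11 - 12·(-14) = 0 - (-168) = 168
k: 12·(-8) - (-13)·11 = -96 - (-143) = 47
KL × KM = (182, 168, 47)
|KL × KM| = √63557 ≈ 252.1051
area = ½ · 252.1051 ≈ 126.053

126.053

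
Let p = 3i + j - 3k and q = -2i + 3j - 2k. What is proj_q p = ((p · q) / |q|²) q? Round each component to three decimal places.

(-0.353, 0.529, -0.353)

p · q = 3·(-2) + 1·3 + (-3)·(-2) = -6 + 3 + 6 = 3
|q|² = 4 + 9 + 4 = 17
proj_q p = (3/17) · (-2, 3, -2) ≈ (-0.353, 0.529, -0.353)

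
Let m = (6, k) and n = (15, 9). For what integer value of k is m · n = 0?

-10

m · n = 6·15 + k·9 = 90 + 9k
Set equal to 0: 9k = -90, so k = -10.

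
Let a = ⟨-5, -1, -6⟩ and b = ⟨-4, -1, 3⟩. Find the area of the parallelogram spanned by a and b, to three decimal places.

i: (-1)·3 - (-6)·(-1) = -3 - 6 = -9
j: (-6)·(-4) - (-5)·3 = 24 - (-15) = 39
k: (-5)·(-1) - (-1)·(-4) = 5 - 4 = 1
a × b = (-9, 39, 1)
|a × b| = √((-9)² + 39² + 1²) = √1603 ≈ 40.0375

40.037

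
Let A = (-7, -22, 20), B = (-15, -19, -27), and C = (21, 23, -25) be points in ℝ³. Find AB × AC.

AB = (-8, 3, -47)
AC = (28, 45, -45)
i: 3·(-45) - (-47)·45 = -135 - (-2115) = 1980
j: (-47)·28 - (-8)·(-45) = -1316 - 360 = -1676
k: (-8)·45 - 3·28 = -360 - 84 = -444
AB × AC = (1980, -1676, -444)

(1980, -1676, -444)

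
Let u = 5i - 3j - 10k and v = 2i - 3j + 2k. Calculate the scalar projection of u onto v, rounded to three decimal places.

-0.243

u · v = 5·2 + (-3)·(-3) + (-10)·2 = 10 + 9 - 20 = -1
|v| = √(4 + 9 + 4) = √17 ≈ 4.1231
comp_v u = -1 / √17 ≈ -0.243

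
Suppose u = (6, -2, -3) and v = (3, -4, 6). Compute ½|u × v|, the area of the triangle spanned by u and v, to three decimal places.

i: (-2)·6 - (-3)·(-4) = -12 - 12 = -24
j: (-3)·3 - 6·6 = -9 - 36 = -45
k: 6·(-4) - (-2)·3 = -24 - (-6) = -18
u × v = (-24, -45, -18)
|u × v| = √((-24)² + (-45)² + (-18)²) = √2925 ≈ 54.0833
area = ½ · 54.0833 ≈ 27.042

27.042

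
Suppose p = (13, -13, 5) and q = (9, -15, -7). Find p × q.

(166, 136, -78)

i: (-13)·(-7) - 5·(-15) = 91 - (-75) = 166
j: 5·9 - 13·(-7) = 45 - (-91) = 136
k: 13·(-15) - (-13)·9 = -195 - (-117) = -78
p × q = (166, 136, -78)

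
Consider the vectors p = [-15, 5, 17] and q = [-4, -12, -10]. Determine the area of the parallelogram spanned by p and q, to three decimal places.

333.527

i: 5·(-10) - 17·(-12) = -50 - (-204) = 154
j: 17·(-4) - (-15)·(-10) = -68 - 150 = -218
k: (-15)·(-12) - 5·(-4) = 180 - (-20) = 200
p × q = (154, -218, 200)
|p × q| = √(154² + (-218)² + 200²) = √111240 ≈ 333.5266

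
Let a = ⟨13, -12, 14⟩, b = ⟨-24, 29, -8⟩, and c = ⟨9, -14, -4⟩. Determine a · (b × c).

102

b × c:
i: 29·(-4) - (-8)·(-14) = -116 - 112 = -228
j: (-8)·9 - (-24)·(-4) = -72 - 96 = -168
k: (-24)·(-14) - 29·9 = 336 - 261 = 75
b × c = (-228, -168, 75)
a · (b × c) = 13·(-228) + (-12)·(-168) + 14·75 = -2964 + 2016 + 1050 = 102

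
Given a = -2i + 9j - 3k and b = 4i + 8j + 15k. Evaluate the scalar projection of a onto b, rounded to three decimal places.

1.088

a · b = (-2)·4 + 9·8 + (-3)·15 = -8 + 72 - 45 = 19
|b| = √(16 + 64 + 225) = √305 ≈ 17.4642
comp_b a = 19 / √305 ≈ 1.088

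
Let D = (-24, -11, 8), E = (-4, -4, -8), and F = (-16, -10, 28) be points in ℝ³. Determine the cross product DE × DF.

DE = (20, 7, -16)
DF = (8, 1, 20)
i: 7·20 - (-16)·1 = 140 - (-16) = 156
j: (-16)·8 - 20·20 = -128 - 400 = -528
k: 20·1 - 7·8 = 20 - 56 = -36
DE × DF = (156, -528, -36)

(156, -528, -36)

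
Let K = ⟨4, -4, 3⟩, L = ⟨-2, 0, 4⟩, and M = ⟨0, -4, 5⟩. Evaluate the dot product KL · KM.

KL = L − K = (-6, 4, 1)
KM = M − K = (-4, 0, 2)
KL · KM = (-6)·(-4) + 4·0 + 1·2 = 24 + 0 + 2 = 26

26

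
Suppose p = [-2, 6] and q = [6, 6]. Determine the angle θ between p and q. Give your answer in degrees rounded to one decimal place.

63.4

p · q = (-2)·6 + 6·6 = -12 + 36 = 24
|p|² = 4 + 36 = 40,  |p| = √40 ≈ 6.324555
|q|² = 36 + 36 = 72,  |q| = √72 ≈ 8.485281
cos θ = 24 / (6.324555 · 8.485281) ≈ 0.44721
θ = arccos(0.44721) ≈ 63.4°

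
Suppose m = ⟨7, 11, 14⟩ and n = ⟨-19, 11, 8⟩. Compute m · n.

m · n = 7·(-19) + 11·11 + 14·8 = -133 + 121 + 112 = 100

100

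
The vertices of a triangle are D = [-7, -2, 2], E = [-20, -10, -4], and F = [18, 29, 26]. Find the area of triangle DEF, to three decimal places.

DE = (-13, -8, -6),  DF = (25, 31, 24)
i: (-8)·24 - (-6)·31 = -192 - (-186) = -6
j: (-6)·25 - (-13)·24 = -150 - (-312) = 162
k: (-13)·31 - (-8)·25 = -403 - (-200) = -203
DE × DF = (-6, 162, -203)
|DE × DF| = √67489 ≈ 259.7865
area = ½ · 259.7865 ≈ 129.893

129.893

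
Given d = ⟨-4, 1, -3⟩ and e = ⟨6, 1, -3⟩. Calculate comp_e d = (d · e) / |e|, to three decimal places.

d · e = (-4)·6 + 1·1 + (-3)·(-3) = -24 + 1 + 9 = -14
|e| = √(36 + 1 + 9) = √46 ≈ 6.7823
comp_e d = -14 / √46 ≈ -2.064

-2.064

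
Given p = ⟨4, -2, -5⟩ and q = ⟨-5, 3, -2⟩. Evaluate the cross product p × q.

i: (-2)·(-2) - (-5)·3 = 4 - (-15) = 19
j: (-5)·(-5) - 4·(-2) = 25 - (-8) = 33
k: 4·3 - (-2)·(-5) = 12 - 10 = 2
p × q = (19, 33, 2)

(19, 33, 2)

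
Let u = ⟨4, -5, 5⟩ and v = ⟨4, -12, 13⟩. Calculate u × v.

i: (-5)·13 - 5·(-12) = -65 - (-60) = -5
j: 5·4 - 4·13 = 20 - 52 = -32
k: 4·(-12) - (-5)·4 = -48 - (-20) = -28
u × v = (-5, -32, -28)

(-5, -32, -28)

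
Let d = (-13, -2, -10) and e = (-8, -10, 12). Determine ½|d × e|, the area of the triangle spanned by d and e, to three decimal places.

144.972

i: (-2)·12 - (-10)·(-10) = -24 - 100 = -124
j: (-10)·(-8) - (-13)·12 = 80 - (-156) = 236
k: (-13)·(-10) - (-2)·(-8) = 130 - 16 = 114
d × e = (-124, 236, 114)
|d × e| = √((-124)² + 236² + 114²) = √84068 ≈ 289.9448
area = ½ · 289.9448 ≈ 144.972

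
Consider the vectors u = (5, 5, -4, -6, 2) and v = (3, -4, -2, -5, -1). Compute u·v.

31

u · v = 5·3 + 5·(-4) + (-4)·(-2) + (-6)·(-5) + 2·(-1) = 15 - 20 + 8 + 30 - 2 = 31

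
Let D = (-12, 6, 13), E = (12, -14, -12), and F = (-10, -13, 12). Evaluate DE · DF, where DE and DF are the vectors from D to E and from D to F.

453

DE = E − D = (24, -20, -25)
DF = F − D = (2, -19, -1)
DE · DF = 24·2 + (-20)·(-19) + (-25)·(-1) = 48 + 380 + 25 = 453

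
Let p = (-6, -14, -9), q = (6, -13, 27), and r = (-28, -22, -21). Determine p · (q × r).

q × r:
i: (-13)·(-21) - 27·(-22) = 273 - (-594) = 867
j: 27·(-28) - 6·(-21) = -756 - (-126) = -630
k: 6·(-22) - (-13)·(-28) = -132 - 364 = -496
q × r = (867, -630, -496)
p · (q × r) = (-6)·867 + (-14)·(-630) + (-9)·(-496) = -5202 + 8820 + 4464 = 8082

8082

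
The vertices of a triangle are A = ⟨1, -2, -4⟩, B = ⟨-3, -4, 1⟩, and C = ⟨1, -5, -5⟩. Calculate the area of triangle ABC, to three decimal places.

AB = (-4, -2, 5),  AC = (0, -3, -1)
i: (-2)·(-1) - 5·(-3) = 2 - (-15) = 17
j: 5·0 - (-4)·(-1) = 0 - 4 = -4
k: (-4)·(-3) - (-2)·0 = 12 - 0 = 12
AB × AC = (17, -4, 12)
|AB × AC| = √449 ≈ 21.1896
area = ½ · 21.1896 ≈ 10.595

10.595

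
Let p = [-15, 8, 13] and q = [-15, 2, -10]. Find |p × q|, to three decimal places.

371.969

i: 8·(-10) - 13·2 = -80 - 26 = -106
j: 13·(-15) - (-15)·(-10) = -195 - 150 = -345
k: (-15)·2 - 8·(-15) = -30 - (-120) = 90
p × q = (-106, -345, 90)
|p × q| = √((-106)² + (-345)² + 90²) = √138361 ≈ 371.9691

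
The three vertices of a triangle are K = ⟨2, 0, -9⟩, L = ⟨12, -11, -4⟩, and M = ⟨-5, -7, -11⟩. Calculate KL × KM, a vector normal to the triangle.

(57, -15, -147)

KL = (10, -11, 5)
KM = (-7, -7, -2)
i: (-11)·(-2) - 5·(-7) = 22 - (-35) = 57
j: 5·(-7) - 10·(-2) = -35 - (-20) = -15
k: 10·(-7) - (-11)·(-7) = -70 - 77 = -147
KL × KM = (57, -15, -147)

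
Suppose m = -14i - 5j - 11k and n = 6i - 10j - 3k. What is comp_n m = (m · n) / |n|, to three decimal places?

-0.083

m · n = (-14)·6 + (-5)·(-10) + (-11)·(-3) = -84 + 50 + 33 = -1
|n| = √(36 + 100 + 9) = √145 ≈ 12.0416
comp_n m = -1 / √145 ≈ -0.083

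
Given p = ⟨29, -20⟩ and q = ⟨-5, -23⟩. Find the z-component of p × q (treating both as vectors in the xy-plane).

-767

29·(-23) - (-20)·(-5) = -667 - 100 = -767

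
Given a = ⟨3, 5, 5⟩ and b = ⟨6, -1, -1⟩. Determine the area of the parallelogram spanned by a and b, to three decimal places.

i: 5·(-1) - 5·(-1) = -5 - (-5) = 0
j: 5·6 - 3·(-1) = 30 - (-3) = 33
k: 3·(-1) - 5·6 = -3 - 30 = -33
a × b = (0, 33, -33)
|a × b| = √(0² + 33² + (-33)²) = √2178 ≈ 46.6690

46.669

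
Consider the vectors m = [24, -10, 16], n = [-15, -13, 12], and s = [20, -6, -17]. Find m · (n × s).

12782

n × s:
i: (-13)·(-17) - 12·(-6) = 221 - (-72) = 293
j: 12·20 - (-15)·(-17) = 240 - 255 = -15
k: (-15)·(-6) - (-13)·20 = 90 - (-260) = 350
n × s = (293, -15, 350)
m · (n × s) = 24·293 + (-10)·(-15) + 16·350 = 7032 + 150 + 5600 = 12782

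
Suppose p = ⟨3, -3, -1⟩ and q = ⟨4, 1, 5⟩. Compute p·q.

p · q = 3·4 + (-3)·1 + (-1)·5 = 12 - 3 - 5 = 4

4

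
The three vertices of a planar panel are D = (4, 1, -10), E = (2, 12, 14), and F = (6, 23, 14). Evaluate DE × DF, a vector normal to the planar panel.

(-264, 96, -66)

DE = (-2, 11, 24)
DF = (2, 22, 24)
i: 11·24 - 24·22 = 264 - 528 = -264
j: 24·2 - (-2)·24 = 48 - (-48) = 96
k: (-2)·22 - 11·2 = -44 - 22 = -66
DE × DF = (-264, 96, -66)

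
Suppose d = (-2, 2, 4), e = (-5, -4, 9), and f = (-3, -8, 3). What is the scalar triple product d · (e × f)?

e × f:
i: (-4)·3 - 9·(-8) = -12 - (-72) = 60
j: 9·(-3) - (-5)·3 = -27 - (-15) = -12
k: (-5)·(-8) - (-4)·(-3) = 40 - 12 = 28
e × f = (60, -12, 28)
d · (e × f) = (-2)·60 + 2·(-12) + 4·28 = -120 - 24 + 112 = -32

-32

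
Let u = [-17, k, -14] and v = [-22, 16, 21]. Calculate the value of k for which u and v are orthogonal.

u · v = (-17)·(-22) + k·16 + (-14)·21 = 80 + 16k
Set equal to 0: 16k = -80, so k = -5.

-5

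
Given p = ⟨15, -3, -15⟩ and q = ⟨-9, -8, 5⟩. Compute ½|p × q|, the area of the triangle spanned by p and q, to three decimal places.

104.204

i: (-3)·5 - (-15)·(-8) = -15 - 120 = -135
j: (-15)·(-9) - 15·5 = 135 - 75 = 60
k: 15·(-8) - (-3)·(-9) = -120 - 27 = -147
p × q = (-135, 60, -147)
|p × q| = √((-135)² + 60² + (-147)²) = √43434 ≈ 208.4083
area = ½ · 208.4083 ≈ 104.204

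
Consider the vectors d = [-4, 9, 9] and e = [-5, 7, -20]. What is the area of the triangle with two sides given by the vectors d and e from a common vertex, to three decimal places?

136.897

i: 9·(-20) - 9·7 = -180 - 63 = -243
j: 9·(-5) - (-4)·(-20) = -45 - 80 = -125
k: (-4)·7 - 9·(-5) = -28 - (-45) = 17
d × e = (-243, -125, 17)
|d × e| = √((-243)² + (-125)² + 17²) = √74963 ≈ 273.7937
area = ½ · 273.7937 ≈ 136.897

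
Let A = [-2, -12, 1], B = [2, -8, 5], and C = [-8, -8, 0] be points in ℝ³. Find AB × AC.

(-20, -20, 40)

AB = (4, 4, 4)
AC = (-6, 4, -1)
i: 4·(-1) - 4·4 = -4 - 16 = -20
j: 4·(-6) - 4·(-1) = -24 - (-4) = -20
k: 4·4 - 4·(-6) = 16 - (-24) = 40
AB × AC = (-20, -20, 40)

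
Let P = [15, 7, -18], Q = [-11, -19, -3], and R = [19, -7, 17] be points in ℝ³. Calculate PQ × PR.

(-700, 970, 468)

PQ = (-26, -26, 15)
PR = (4, -14, 35)
i: (-26)·35 - 15·(-14) = -910 - (-210) = -700
j: 15·4 - (-26)·35 = 60 - (-910) = 970
k: (-26)·(-14) - (-26)·4 = 364 - (-104) = 468
PQ × PR = (-700, 970, 468)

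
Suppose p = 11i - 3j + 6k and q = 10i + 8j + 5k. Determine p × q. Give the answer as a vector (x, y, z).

(-63, 5, 118)

i: (-3)·5 - 6·8 = -15 - 48 = -63
j: 6·10 - 11·5 = 60 - 55 = 5
k: 11·8 - (-3)·10 = 88 - (-30) = 118
p × q = (-63, 5, 118)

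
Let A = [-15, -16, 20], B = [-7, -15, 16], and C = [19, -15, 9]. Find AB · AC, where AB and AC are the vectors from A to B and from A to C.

AB = B − A = (8, 1, -4)
AC = C − A = (34, 1, -11)
AB · AC = 8·34 + 1·1 + (-4)·(-11) = 272 + 1 + 44 = 317

317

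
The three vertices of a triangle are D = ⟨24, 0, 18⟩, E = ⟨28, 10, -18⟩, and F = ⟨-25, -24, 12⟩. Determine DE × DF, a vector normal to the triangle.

DE = (4, 10, -36)
DF = (-49, -24, -6)
i: 10·(-6) - (-36)·(-24) = -60 - 864 = -924
j: (-36)·(-49) - 4·(-6) = 1764 - (-24) = 1788
k: 4·(-24) - 10·(-49) = -96 - (-490) = 394
DE × DF = (-924, 1788, 394)

(-924, 1788, 394)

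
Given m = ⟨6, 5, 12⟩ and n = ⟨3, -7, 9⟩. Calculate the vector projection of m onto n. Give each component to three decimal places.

m · n = 6·3 + 5·(-7) + 12·9 = 18 - 35 + 108 = 91
|n|² = 9 + 49 + 81 = 139
proj_n m = (91/139) · (3, -7, 9) ≈ (1.964, -4.583, 5.892)

(1.964, -4.583, 5.892)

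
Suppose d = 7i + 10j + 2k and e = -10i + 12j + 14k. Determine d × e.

(116, -118, 184)

i: 10·14 - 2·12 = 140 - 24 = 116
j: 2·(-10) - 7·14 = -20 - 98 = -118
k: 7·12 - 10·(-10) = 84 - (-100) = 184
d × e = (116, -118, 184)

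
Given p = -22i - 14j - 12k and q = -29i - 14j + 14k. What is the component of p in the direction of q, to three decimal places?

18.967

p · q = (-22)·(-29) + (-14)·(-14) + (-12)·14 = 638 + 196 - 168 = 666
|q| = √(841 + 196 + 196) = √1233 ≈ 35.1141
comp_q p = 666 / √1233 ≈ 18.967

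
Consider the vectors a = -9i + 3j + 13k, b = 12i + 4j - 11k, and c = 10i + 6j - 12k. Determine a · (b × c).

b × c:
i: 4·(-12) - (-11)·6 = -48 - (-66) = 18
j: (-11)·10 - 12·(-12) = -110 - (-144) = 34
k: 12·6 - 4·10 = 72 - 40 = 32
b × c = (18, 34, 32)
a · (b × c) = (-9)·18 + 3·34 + 13·32 = -162 + 102 + 416 = 356

356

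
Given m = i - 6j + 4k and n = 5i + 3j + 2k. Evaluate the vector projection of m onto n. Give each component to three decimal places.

m · n = 1·5 + (-6)·3 + 4·2 = 5 - 18 + 8 = -5
|n|² = 25 + 9 + 4 = 38
proj_n m = (-5/38) · (5, 3, 2) ≈ (-0.658, -0.395, -0.263)

(-0.658, -0.395, -0.263)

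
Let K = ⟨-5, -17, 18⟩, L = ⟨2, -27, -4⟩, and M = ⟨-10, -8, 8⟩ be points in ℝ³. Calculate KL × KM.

KL = (7, -10, -22)
KM = (-5, 9, -10)
i: (-10)·(-10) - (-22)·9 = 100 - (-198) = 298
j: (-22)·(-5) - 7·(-10) = 110 - (-70) = 180
k: 7·9 - (-10)·(-5) = 63 - 50 = 13
KL × KM = (298, 180, 13)

(298, 180, 13)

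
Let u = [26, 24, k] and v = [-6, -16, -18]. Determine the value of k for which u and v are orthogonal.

u · v = 26·(-6) + 24·(-16) + k·(-18) = -540 - 18k
Set equal to 0: -18k = 540, so k = -30.

-30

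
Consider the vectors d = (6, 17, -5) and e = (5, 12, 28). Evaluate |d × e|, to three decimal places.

i: 17·28 - (-5)·12 = 476 - (-60) = 536
j: (-5)·5 - 6·28 = -25 - 168 = -193
k: 6·12 - 17·5 = 72 - 85 = -13
d × e = (536, -193, -13)
|d × e| = √(536² + (-193)² + (-13)²) = √324714 ≈ 569.8368

569.837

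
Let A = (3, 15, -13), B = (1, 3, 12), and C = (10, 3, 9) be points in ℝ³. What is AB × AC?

AB = (-2, -12, 25)
AC = (7, -12, 22)
i: (-12)·22 - 25·(-12) = -264 - (-300) = 36
j: 25·7 - (-2)·22 = 175 - (-44) = 219
k: (-2)·(-12) - (-12)·7 = 24 - (-84) = 108
AB × AC = (36, 219, 108)

(36, 219, 108)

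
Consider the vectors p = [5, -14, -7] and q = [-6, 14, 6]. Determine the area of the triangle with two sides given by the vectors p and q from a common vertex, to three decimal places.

i: (-14)·6 - (-7)·14 = -84 - (-98) = 14
j: (-7)·(-6) - 5·6 = 42 - 30 = 12
k: 5·14 - (-14)·(-6) = 70 - 84 = -14
p × q = (14, 12, -14)
|p × q| = √(14² + 12² + (-14)²) = √536 ≈ 23.1517
area = ½ · 23.1517 ≈ 11.576

11.576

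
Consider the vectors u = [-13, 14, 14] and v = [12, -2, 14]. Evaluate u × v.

i: 14·14 - 14·(-2) = 196 - (-28) = 224
j: 14·12 - (-13)·14 = 168 - (-182) = 350
k: (-13)·(-2) - 14·12 = 26 - 168 = -142
u × v = (224, 350, -142)

(224, 350, -142)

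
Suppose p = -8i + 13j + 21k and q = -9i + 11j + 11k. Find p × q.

i: 13·11 - 21·11 = 143 - 231 = -88
j: 21·(-9) - (-8)·11 = -189 - (-88) = -101
k: (-8)·11 - 13·(-9) = -88 - (-117) = 29
p × q = (-88, -101, 29)

(-88, -101, 29)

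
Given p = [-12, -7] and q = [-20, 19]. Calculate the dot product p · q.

107

p · q = (-12)·(-20) + (-7)·19 = 240 - 133 = 107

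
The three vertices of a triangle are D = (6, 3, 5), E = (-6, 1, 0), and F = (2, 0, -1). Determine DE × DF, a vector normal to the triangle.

(-3, -52, 28)

DE = (-12, -2, -5)
DF = (-4, -3, -6)
i: (-2)·(-6) - (-5)·(-3) = 12 - 15 = -3
j: (-5)·(-4) - (-12)·(-6) = 20 - 72 = -52
k: (-12)·(-3) - (-2)·(-4) = 36 - 8 = 28
DE × DF = (-3, -52, 28)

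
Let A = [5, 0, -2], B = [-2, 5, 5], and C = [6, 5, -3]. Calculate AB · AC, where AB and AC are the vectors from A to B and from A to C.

AB = B − A = (-7, 5, 7)
AC = C − A = (1, 5, -1)
AB · AC = (-7)·1 + 5·5 + 7·(-1) = -7 + 25 - 7 = 11

11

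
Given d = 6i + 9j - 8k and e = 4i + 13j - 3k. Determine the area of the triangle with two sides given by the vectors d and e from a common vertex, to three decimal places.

44.410

i: 9·(-3) - (-8)·13 = -27 - (-104) = 77
j: (-8)·4 - 6·(-3) = -32 - (-18) = -14
k: 6·13 - 9·4 = 78 - 36 = 42
d × e = (77, -14, 42)
|d × e| = √(77² + (-14)² + 42²) = √7889 ≈ 88.8200
area = ½ · 88.8200 ≈ 44.410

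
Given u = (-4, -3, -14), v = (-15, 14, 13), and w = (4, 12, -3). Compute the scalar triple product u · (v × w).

v × w:
i: 14·(-3) - 13·12 = -42 - 156 = -198
j: 13·4 - (-15)·(-3) = 52 - 45 = 7
k: (-15)·12 - 14·4 = -180 - 56 = -236
v × w = (-198, 7, -236)
u · (v × w) = (-4)·(-198) + (-3)·7 + (-14)·(-236) = 792 - 21 + 3304 = 4075

4075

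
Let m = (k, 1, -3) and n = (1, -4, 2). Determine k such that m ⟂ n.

10

m · n = k·1 + 1·(-4) + (-3)·2 = -10 + 1k
Set equal to 0: 1k = 10, so k = 10.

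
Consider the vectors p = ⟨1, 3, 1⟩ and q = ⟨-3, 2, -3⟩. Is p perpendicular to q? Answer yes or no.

yes

p · q = 1·(-3) + 3·2 + 1·(-3) = -3 + 6 - 3 = 0
Zero, so the vectors are orthogonal.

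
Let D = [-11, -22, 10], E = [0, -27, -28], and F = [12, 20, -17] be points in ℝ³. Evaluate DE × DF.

(1731, -577, 577)

DE = (11, -5, -38)
DF = (23, 42, -27)
i: (-5)·(-27) - (-38)·42 = 135 - (-1596) = 1731
j: (-38)·23 - 11·(-27) = -874 - (-297) = -577
k: 11·42 - (-5)·23 = 462 - (-115) = 577
DE × DF = (1731, -577, 577)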